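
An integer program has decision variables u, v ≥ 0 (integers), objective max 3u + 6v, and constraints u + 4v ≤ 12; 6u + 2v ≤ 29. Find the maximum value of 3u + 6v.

24

(u,v)=(4,2): 1·4+4·2=12≤12, 6·4+2·2=28≤29, objective 24.
(u,v)=(3,2): 1·3+4·2=11≤12, 6·3+2·2=22≤29, objective 21.
(u,v)=(4,1): 1·4+4·1=8≤12, 6·4+2·1=26≤29, objective 18.
Maximum is 24 at (u,v)=(4,2).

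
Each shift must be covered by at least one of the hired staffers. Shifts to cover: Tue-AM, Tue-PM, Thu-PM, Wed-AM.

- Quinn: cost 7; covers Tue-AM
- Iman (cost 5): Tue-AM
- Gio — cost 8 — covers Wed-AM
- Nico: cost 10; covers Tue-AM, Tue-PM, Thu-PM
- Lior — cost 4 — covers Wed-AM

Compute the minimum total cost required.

14

Choose Nico and Lior: together they cover Tue-AM, Tue-PM, Thu-PM, Wed-AM — every shift.
Total cost: 10 + 4 = 14.
No cover costs less than 14.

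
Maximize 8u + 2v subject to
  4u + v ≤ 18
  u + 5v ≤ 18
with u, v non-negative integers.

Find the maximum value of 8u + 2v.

36

(u,v)=(4,2): 4·4+1·2=18≤18, 1·4+5·2=14≤18, objective 36.
(u,v)=(4,1): 4·4+1·1=17≤18, 1·4+5·1=9≤18, objective 34.
(u,v)=(3,3): 4·3+1·3=15≤18, 1·3+5·3=18≤18, objective 30.
No feasible integer point exceeds 36.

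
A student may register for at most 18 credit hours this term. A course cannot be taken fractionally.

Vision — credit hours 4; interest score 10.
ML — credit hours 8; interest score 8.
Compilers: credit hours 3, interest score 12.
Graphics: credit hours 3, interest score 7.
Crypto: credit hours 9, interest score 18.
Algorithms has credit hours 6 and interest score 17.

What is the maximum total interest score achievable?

47

This is an integer program with binary decision variables.
Take Compilers, Crypto, and Algorithms: credit hours 3 + 9 + 6 = 18 ≤ 18, interest score 12 + 18 + 17 = 47.
No other feasible combination does better.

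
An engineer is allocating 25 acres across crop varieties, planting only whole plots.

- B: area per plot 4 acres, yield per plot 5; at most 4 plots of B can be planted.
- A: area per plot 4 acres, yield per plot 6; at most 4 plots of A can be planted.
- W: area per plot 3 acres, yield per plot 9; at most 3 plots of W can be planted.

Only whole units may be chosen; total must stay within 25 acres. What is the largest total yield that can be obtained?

This is a bounded integer knapsack.
4×A and 3×W: area 25 ≤ 25, yield 4·6 + 3·9 = 51.
1×B, 3×A, and 3×W: area 25 ≤ 25, yield 1·5 + 3·6 + 3·9 = 50.
Best is 51.

51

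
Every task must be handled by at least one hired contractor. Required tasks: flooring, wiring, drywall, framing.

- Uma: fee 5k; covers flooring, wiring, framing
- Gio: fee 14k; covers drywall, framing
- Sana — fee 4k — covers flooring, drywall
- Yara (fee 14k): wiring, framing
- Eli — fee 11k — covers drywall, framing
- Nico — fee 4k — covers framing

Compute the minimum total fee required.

Choose Uma and Sana: together they cover flooring, wiring, drywall, framing — every task.
Total fee: 5 + 4 = 9.

9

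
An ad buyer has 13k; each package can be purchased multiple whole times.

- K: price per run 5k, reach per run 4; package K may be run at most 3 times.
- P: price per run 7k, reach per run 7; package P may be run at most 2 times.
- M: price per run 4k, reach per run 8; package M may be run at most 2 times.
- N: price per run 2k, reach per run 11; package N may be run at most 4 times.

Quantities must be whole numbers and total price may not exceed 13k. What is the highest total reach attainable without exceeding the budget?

This is a bounded integer knapsack.
Take 1×M and 4×N: price 12 ≤ 13, reach 1·8 + 4·11 = 52.
N has the best ratio (11/2) and is taken to its limit of 4; remaining capacity is filled optimally with the others.

52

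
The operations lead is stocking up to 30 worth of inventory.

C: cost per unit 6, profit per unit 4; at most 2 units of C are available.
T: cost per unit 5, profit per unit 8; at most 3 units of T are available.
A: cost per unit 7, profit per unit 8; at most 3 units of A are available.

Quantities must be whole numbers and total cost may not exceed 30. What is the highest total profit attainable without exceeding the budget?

3×T and 2×A: cost 29 ≤ 30, profit 3·8 + 2·8 = 40.
1×C, 2×T, and 2×A: cost 30 ≤ 30, profit 1·4 + 2·8 + 2·8 = 36.
Best is 40.

40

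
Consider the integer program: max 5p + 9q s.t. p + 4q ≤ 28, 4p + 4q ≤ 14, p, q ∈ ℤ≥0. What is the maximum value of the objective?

Relaxing integrality, the LP optimum is 31.50 at (p,q) = (0, 3.5), which is not an integer point.
(p,q)=(0,3) is feasible, giving 27.
(p,q)=(1,2) is feasible, giving 23.
(p,q)=(0,2) is feasible, giving 18.
No feasible integer point exceeds 27.

27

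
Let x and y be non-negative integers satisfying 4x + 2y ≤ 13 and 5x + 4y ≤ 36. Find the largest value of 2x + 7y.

Relaxing integrality, the LP optimum is 45.50 at (x,y) = (0, 6.5), which is not an integer point.
(x,y)=(0,6): 4·0+2·6=12≤13, 5·0+4·6=24≤36, objective 42.
(x,y)=(0,5): 4·0+2·5=10≤13, 5·0+4·5=20≤36, objective 35.
Maximum is 42 at (x,y)=(0,6).

42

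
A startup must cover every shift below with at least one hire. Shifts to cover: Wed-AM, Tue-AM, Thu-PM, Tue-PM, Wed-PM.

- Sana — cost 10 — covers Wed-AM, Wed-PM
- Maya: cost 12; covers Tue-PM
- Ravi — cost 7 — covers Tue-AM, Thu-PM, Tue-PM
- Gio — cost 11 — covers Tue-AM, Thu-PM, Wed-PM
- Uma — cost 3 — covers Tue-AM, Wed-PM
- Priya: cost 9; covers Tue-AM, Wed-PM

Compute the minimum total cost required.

This is an integer covering problem.
The greedy cost-per-new-shift heuristic would pick Uma, Ravi, and Sana for 20, but a cheaper cover exists.
Choose Sana and Ravi: together they cover Wed-AM, Tue-AM, Thu-PM, Tue-PM, Wed-PM — every shift.
Total cost: 10 + 7 = 17.
No cover costs less than 17.

17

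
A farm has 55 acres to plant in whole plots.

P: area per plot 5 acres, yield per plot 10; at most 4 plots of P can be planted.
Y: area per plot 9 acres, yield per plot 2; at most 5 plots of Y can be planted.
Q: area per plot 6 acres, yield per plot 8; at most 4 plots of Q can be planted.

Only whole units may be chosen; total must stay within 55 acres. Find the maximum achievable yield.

74

4×P, 1×Y, and 4×Q: area 53 ≤ 55, yield 4·10 + 1·2 + 4·8 = 74.
4×P and 4×Q: area 44 ≤ 55, yield 4·10 + 4·8 = 72.
Best is 74.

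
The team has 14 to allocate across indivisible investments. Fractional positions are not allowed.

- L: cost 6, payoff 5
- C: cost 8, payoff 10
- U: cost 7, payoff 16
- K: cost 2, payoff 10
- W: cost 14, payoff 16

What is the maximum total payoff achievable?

26

This is a 0-1 knapsack instance.
Allowing fractional choices, the relaxed optimum would be about 32.2, but investments are indivisible.
L + U: cost 6 + 7 = 13 ≤ 14, payoff 5 + 16 = 21.
U + K: cost 7 + 2 = 9 ≤ 14, payoff 16 + 10 = 26.
C + K: cost 8 + 2 = 10 ≤ 14, payoff 10 + 10 = 20.
Best is U and K with total payoff 26.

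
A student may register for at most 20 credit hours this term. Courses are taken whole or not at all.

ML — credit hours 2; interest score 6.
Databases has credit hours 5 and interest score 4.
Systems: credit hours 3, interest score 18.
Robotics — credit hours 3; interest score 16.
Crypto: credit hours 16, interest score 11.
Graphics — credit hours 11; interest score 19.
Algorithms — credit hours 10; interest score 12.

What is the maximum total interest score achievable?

Allowing fractional choices, the relaxed optimum would be about 60.2, but courses are indivisible.
ML + Systems + Robotics + Algorithms: credit hours 2 + 3 + 3 + 10 = 18 ≤ 20, interest score 6 + 18 + 16 + 12 = 52.
ML + Systems + Robotics + Graphics: credit hours 2 + 3 + 3 + 11 = 19 ≤ 20, interest score 6 + 18 + 16 + 19 = 59.
Systems + Robotics + Graphics: credit hours 3 + 3 + 11 = 17 ≤ 20, interest score 18 + 16 + 19 = 53.
Best is ML, Systems, Robotics, and Graphics with total interest score 59.

59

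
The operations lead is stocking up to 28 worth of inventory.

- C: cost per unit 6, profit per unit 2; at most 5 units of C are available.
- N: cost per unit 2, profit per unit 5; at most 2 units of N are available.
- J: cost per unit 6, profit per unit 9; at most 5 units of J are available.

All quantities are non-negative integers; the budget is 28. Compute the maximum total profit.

This is a bounded integer knapsack.
N has the best ratio (5/2); taking only N gives at most 2×5 = 10 (stopped by the supply cap of 2).
Mixing does better — 2×N and 4×J: cost 28 ≤ 28, profit 2·5 + 4·9 = 46.

46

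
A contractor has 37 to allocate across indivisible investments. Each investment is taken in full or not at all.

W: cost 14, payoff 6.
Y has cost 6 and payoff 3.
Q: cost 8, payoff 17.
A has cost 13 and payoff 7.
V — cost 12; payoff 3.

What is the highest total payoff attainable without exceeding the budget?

30

Allowing fractional choices, the relaxed optimum would be about 31.3, but investments are indivisible.
W + Q + A: cost 14 + 8 + 13 = 35 ≤ 37, payoff 6 + 17 + 7 = 30.
Y + Q + A: cost 6 + 8 + 13 = 27 ≤ 37, payoff 3 + 17 + 7 = 27.
Q + A + V: cost 8 + 13 + 12 = 33 ≤ 37, payoff 17 + 7 + 3 = 27.
Best is W, Q, and A with total payoff 30.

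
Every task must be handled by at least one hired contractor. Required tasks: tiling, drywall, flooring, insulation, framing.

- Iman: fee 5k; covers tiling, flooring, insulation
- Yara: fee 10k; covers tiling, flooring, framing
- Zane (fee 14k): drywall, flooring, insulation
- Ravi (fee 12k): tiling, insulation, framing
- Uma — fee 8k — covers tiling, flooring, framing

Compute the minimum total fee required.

22

This is an integer covering problem.
Choose Zane and Uma: together they cover tiling, drywall, flooring, insulation, framing — every task.
Total fee: 14 + 8 = 22.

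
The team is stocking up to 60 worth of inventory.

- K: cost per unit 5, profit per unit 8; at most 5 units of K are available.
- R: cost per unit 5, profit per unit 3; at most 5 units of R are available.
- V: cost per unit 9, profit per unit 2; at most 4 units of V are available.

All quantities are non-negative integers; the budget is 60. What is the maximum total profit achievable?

This is a bounded integer knapsack.
5×K and 5×R: cost 50 ≤ 60, profit 5·8 + 5·3 = 55.
5×K, 5×R, and 1×V: cost 59 ≤ 60, profit 5·8 + 5·3 + 1·2 = 57.
Best is 57.

57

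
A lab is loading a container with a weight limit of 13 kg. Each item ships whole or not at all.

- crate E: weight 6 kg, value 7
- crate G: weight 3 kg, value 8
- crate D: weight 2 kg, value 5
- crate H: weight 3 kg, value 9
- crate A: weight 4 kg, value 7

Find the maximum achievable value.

Treat it as a binary knapsack problem.
crate G + crate D + crate H + crate A: weight 3 + 2 + 3 + 4 = 12 ≤ 13, value 8 + 5 + 9 + 7 = 29.
crate E + crate G + crate H: weight 6 + 3 + 3 = 12 ≤ 13, value 7 + 8 + 9 = 24.
crate G + crate H + crate A: weight 3 + 3 + 4 = 10 ≤ 13, value 8 + 9 + 7 = 24.
Best is crate G, crate D, crate H, and crate A with total value 29.

29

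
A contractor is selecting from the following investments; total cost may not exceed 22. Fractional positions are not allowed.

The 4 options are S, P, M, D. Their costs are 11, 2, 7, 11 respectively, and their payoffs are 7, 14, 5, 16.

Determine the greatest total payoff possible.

Allowing fractional choices, the relaxed optimum would be about 36.3, but investments are indivisible.
P + D: cost 2 + 11 = 13 ≤ 22, payoff 14 + 16 = 30.
P + M + D: cost 2 + 7 + 11 = 20 ≤ 22, payoff 14 + 5 + 16 = 35.
Best is P, M, and D with total payoff 35.

35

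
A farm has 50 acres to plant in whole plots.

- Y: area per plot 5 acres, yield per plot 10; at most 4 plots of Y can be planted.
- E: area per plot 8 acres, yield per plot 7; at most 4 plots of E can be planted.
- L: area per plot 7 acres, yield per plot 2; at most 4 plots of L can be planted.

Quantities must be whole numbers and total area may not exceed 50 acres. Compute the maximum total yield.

Y has the best ratio (10/5); taking only Y gives at most 4×10 = 40 (stopped by the supply cap of 4).
Mixing does better — 4×Y and 3×E: area 44 ≤ 50, yield 4·10 + 3·7 = 61.

61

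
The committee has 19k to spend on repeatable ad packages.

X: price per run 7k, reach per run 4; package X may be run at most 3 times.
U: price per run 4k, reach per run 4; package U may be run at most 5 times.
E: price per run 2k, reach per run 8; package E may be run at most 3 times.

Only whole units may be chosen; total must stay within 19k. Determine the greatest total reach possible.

This is a bounded integer knapsack.
E has the best ratio (8/2); taking only E gives at most 3×8 = 24 (stopped by the supply cap of 3).
Mixing does better — 3×U and 3×E: price 18 ≤ 19, reach 3·4 + 3·8 = 36.

36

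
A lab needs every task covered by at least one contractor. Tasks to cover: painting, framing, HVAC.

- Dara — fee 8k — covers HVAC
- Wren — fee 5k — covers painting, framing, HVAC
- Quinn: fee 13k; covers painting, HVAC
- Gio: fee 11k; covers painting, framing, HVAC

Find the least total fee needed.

5

Wren alone covers painting, framing, HVAC — every task.
Total fee: 5.
No cover costs less than 5.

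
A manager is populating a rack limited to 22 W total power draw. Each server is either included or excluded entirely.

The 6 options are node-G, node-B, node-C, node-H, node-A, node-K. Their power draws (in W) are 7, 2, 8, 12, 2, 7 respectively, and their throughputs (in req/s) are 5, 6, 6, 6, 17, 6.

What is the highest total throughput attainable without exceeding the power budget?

Take node-B, node-C, node-A, and node-K: power draw 2 + 8 + 2 + 7 = 19 ≤ 22, throughput 6 + 6 + 17 + 6 = 35.
No other feasible combination does better.

35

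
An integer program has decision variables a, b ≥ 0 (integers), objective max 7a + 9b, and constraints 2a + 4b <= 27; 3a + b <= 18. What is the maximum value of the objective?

The continuous relaxation peaks at (4.5, 4.5) with value 72.00; rounding to a feasible lattice point costs some objective.
(a,b)=(3,5): 2·3+4·5=26≤27, 3·3+1·5=14≤18, objective 66.
(a,b)=(4,4): 2·4+4·4=24≤27, 3·4+1·4=16≤18, objective 64.
(a,b)=(5,3): 2·5+4·3=22≤27, 3·5+1·3=18≤18, objective 62.
(a,b)=(2,5): 2·2+4·5=24≤27, 3·2+1·5=11≤18, objective 59.
Maximum is 66 at (a,b)=(3,5).

66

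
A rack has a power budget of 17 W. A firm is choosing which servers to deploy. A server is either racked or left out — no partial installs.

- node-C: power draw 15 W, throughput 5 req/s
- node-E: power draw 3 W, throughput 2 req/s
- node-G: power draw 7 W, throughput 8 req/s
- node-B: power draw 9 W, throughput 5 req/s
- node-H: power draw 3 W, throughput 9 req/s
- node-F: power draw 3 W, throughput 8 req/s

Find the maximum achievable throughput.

27

Take node-E, node-G, node-H, and node-F: power draw 3 + 7 + 3 + 3 = 16 ≤ 17, throughput 2 + 8 + 9 + 8 = 27.
No other feasible combination does better.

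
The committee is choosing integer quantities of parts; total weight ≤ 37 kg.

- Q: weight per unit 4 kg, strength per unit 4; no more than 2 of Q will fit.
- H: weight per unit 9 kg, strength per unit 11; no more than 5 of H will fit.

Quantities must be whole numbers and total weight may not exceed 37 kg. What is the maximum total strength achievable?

This is a bounded integer knapsack.
H has the best ratio (11/9); taking only H gives at most 4×11 = 44 (stopped by the weight limit).
Optimal: 4×H: weight 36 ≤ 37, strength 4·11 = 44.

44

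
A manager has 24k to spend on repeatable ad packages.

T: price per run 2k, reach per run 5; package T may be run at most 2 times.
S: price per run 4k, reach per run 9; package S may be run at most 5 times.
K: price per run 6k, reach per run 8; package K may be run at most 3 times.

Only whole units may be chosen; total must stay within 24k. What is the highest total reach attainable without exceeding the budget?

55

T has the best ratio (5/2); taking only T gives at most 2×5 = 10 (stopped by the supply cap of 2).
Mixing does better — 2×T and 5×S: price 24 ≤ 24, reach 2·5 + 5·9 = 55.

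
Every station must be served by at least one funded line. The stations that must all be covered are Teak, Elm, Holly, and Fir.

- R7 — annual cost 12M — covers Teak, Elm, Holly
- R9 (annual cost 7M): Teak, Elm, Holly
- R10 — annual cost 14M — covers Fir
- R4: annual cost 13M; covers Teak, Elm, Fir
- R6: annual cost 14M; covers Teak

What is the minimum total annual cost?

20

Choose R9 and R4: together they cover Teak, Elm, Holly, Fir — every station.
Total annual cost: 7 + 13 = 20.
No cover costs less than 20.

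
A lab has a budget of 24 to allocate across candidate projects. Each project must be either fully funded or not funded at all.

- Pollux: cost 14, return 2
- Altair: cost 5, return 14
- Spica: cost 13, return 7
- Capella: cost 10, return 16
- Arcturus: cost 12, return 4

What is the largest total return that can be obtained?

30

This is an integer program with binary decision variables.
Spica + Capella: cost 13 + 10 = 23 ≤ 24, return 7 + 16 = 23.
Altair + Capella: cost 5 + 10 = 15 ≤ 24, return 14 + 16 = 30.
Altair + Spica: cost 5 + 13 = 18 ≤ 24, return 14 + 7 = 21.
Best is Altair and Capella with total return 30.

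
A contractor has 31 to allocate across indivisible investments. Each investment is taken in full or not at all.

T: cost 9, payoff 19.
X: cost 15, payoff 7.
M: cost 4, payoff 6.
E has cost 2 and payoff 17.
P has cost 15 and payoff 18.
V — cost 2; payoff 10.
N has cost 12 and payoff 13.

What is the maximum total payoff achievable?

Take T, M, E, V, and N: cost 9 + 4 + 2 + 2 + 12 = 29 ≤ 31, payoff 19 + 6 + 17 + 10 + 13 = 65.
No other feasible combination does better.

65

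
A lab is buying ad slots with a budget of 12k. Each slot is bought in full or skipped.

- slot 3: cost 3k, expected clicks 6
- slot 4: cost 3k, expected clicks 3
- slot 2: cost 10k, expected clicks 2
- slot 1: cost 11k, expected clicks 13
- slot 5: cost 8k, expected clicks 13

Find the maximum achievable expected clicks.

slot 4 + slot 5: cost 3 + 8 = 11 ≤ 12, expected clicks 3 + 13 = 16.
slot 5: cost 8 ≤ 12, expected clicks 13.
slot 3 + slot 5: cost 3 + 8 = 11 ≤ 12, expected clicks 6 + 13 = 19.
Best is slot 3 and slot 5 with total expected clicks 19.

19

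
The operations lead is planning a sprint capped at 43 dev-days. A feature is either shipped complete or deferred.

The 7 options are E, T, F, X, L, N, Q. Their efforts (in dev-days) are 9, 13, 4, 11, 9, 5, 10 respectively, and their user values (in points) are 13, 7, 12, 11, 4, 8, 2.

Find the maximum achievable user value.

51

This is an integer program with binary decision variables.
E + F + X + N + Q: effort 9 + 4 + 11 + 5 + 10 = 39 ≤ 43, user value 13 + 12 + 11 + 8 + 2 = 46.
E + F + X + L + N: effort 9 + 4 + 11 + 9 + 5 = 38 ≤ 43, user value 13 + 12 + 11 + 4 + 8 = 48.
E + T + F + X + N: effort 9 + 13 + 4 + 11 + 5 = 42 ≤ 43, user value 13 + 7 + 12 + 11 + 8 = 51.
Best is E, T, F, X, and N with total user value 51.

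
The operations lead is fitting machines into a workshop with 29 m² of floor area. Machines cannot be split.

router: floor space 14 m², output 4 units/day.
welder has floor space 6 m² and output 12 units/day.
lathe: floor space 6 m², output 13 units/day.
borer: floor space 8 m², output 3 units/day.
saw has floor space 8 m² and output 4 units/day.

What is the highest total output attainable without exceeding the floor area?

32

Allowing fractional choices, the relaxed optimum would be about 32.3, but machines are indivisible.
welder + lathe + borer + saw: floor space 6 + 6 + 8 + 8 = 28 ≤ 29, output 12 + 13 + 3 + 4 = 32.
welder + lathe + saw: floor space 6 + 6 + 8 = 20 ≤ 29, output 12 + 13 + 4 = 29.
Best is welder, lathe, borer, and saw with total output 32.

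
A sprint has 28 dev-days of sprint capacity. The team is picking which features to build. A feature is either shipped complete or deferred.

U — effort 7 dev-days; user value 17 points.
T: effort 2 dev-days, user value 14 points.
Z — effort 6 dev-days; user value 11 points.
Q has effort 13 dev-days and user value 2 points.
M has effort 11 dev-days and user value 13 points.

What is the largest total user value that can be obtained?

55

Take U, T, Z, and M: effort 7 + 2 + 6 + 11 = 26 ≤ 28, user value 17 + 14 + 11 + 13 = 55.
No other feasible combination does better.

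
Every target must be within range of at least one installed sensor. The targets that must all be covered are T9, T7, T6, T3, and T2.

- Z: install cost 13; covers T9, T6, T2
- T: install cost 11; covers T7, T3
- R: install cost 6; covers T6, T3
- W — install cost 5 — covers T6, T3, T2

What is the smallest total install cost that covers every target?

Choose Z and T: together they cover T9, T7, T6, T3, T2 — every target.
Total install cost: 13 + 11 = 24.

24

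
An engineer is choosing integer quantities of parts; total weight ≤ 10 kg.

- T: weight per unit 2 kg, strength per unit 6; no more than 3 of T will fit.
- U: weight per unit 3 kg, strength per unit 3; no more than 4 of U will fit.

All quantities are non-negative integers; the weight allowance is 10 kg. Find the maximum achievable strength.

21

2×T and 2×U: weight 10 ≤ 10, strength 2·6 + 2·3 = 18.
3×T and 1×U: weight 9 ≤ 10, strength 3·6 + 1·3 = 21.
Best is 21.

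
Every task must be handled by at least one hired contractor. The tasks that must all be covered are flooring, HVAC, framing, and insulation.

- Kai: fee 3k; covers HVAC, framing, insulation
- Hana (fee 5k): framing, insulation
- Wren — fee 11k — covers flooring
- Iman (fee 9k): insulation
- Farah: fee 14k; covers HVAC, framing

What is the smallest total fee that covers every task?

14

This is a weighted set-cover instance.
Choose Kai and Wren: together they cover flooring, HVAC, framing, insulation — every task.
Total fee: 3 + 11 = 14.
No cover costs less than 14.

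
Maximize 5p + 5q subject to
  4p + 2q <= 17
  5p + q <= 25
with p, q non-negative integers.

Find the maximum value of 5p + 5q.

The continuous relaxation peaks at (0, 8.5) with value 42.50; rounding to a feasible lattice point costs some objective.
(p,q)=(0,8): 4·0+2·8=16≤17, 5·0+1·8=8≤25, objective 40.
(p,q)=(0,7): 4·0+2·7=14≤17, 5·0+1·7=7≤25, objective 35.
No feasible integer point exceeds 40.

40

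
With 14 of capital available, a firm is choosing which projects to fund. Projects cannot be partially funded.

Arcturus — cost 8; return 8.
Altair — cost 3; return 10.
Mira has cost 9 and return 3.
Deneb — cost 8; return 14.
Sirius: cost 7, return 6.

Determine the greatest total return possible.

24

Allowing fractional choices, the relaxed optimum would be about 27.0, but projects are indivisible.
Altair + Deneb: cost 3 + 8 = 11 ≤ 14, return 10 + 14 = 24.
Arcturus + Altair: cost 8 + 3 = 11 ≤ 14, return 8 + 10 = 18.
Altair + Sirius: cost 3 + 7 = 10 ≤ 14, return 10 + 6 = 16.
Best is Altair and Deneb with total return 24.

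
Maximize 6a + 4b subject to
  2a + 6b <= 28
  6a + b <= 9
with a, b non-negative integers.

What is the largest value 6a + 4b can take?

18

Relaxing integrality, the LP optimum is 22.24 at (a,b) = (0.765, 4.41), which is not an integer point.
(a,b)=(1,3): 2·1+6·3=20≤28, 6·1+1·3=9≤9, objective 18.
(a,b)=(0,4): 2·0+6·4=24≤28, 6·0+1·4=4≤9, objective 16.
(a,b)=(1,2): 2·1+6·2=14≤28, 6·1+1·2=8≤9, objective 14.
(a,b)=(0,3): 2·0+6·3=18≤28, 6·0+1·3=3≤9, objective 12.
The best lattice point is (1,3), giving 18.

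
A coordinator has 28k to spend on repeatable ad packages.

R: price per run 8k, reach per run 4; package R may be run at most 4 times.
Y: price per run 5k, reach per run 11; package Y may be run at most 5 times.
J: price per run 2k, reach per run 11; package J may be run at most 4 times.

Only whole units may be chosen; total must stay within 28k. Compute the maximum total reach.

88

This is a bounded integer knapsack.
J has the best ratio (11/2); taking only J gives at most 4×11 = 44 (stopped by the supply cap of 4).
Mixing does better — 4×Y and 4×J: price 28 ≤ 28, reach 4·11 + 4·11 = 88.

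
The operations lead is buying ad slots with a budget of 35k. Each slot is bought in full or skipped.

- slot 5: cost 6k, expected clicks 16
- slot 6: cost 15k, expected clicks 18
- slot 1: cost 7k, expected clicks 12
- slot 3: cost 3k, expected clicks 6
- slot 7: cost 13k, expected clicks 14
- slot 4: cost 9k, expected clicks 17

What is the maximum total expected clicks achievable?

slot 5 + slot 3 + slot 7 + slot 4: cost 6 + 3 + 13 + 9 = 31 ≤ 35, expected clicks 16 + 6 + 14 + 17 = 53.
slot 5 + slot 6 + slot 3 + slot 4: cost 6 + 15 + 3 + 9 = 33 ≤ 35, expected clicks 16 + 18 + 6 + 17 = 57.
slot 5 + slot 1 + slot 7 + slot 4: cost 6 + 7 + 13 + 9 = 35 ≤ 35, expected clicks 16 + 12 + 14 + 17 = 59.
Best is slot 5, slot 1, slot 7, and slot 4 with total expected clicks 59.

59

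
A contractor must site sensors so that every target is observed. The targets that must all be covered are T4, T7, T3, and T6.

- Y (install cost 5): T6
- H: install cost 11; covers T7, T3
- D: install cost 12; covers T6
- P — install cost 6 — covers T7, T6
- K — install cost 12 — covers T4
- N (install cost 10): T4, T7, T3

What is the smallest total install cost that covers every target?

15

The greedy cost-per-new-target heuristic would pick P and N for 16, but a cheaper cover exists.
Choose Y and N: together they cover T4, T7, T3, T6 — every target.
Total install cost: 5 + 10 = 15.
No cover costs less than 15.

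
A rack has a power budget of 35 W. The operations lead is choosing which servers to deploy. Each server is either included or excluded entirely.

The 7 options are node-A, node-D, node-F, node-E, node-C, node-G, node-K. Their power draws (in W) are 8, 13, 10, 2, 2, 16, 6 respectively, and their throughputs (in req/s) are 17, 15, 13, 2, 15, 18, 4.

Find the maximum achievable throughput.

62

Allowing fractional choices, the relaxed optimum would be about 62.2, but servers are indivisible.
node-A + node-E + node-C + node-G + node-K: power draw 8 + 2 + 2 + 16 + 6 = 34 ≤ 35, throughput 17 + 2 + 15 + 18 + 4 = 56.
node-A + node-D + node-F + node-E + node-C: power draw 8 + 13 + 10 + 2 + 2 = 35 ≤ 35, throughput 17 + 15 + 13 + 2 + 15 = 62.
node-A + node-D + node-F + node-C: power draw 8 + 13 + 10 + 2 = 33 ≤ 35, throughput 17 + 15 + 13 + 15 = 60.
Best is node-A, node-D, node-F, node-E, and node-C with total throughput 62.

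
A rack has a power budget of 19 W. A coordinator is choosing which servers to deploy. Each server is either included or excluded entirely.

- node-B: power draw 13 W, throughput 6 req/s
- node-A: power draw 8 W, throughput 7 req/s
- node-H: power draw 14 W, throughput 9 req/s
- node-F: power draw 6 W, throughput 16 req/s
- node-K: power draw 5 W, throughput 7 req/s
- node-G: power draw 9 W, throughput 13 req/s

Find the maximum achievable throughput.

Allowing fractional choices, the relaxed optimum would be about 34.6, but servers are indivisible.
node-F + node-K: power draw 6 + 5 = 11 ≤ 19, throughput 16 + 7 = 23.
node-A + node-F + node-K: power draw 8 + 6 + 5 = 19 ≤ 19, throughput 7 + 16 + 7 = 30.
node-F + node-G: power draw 6 + 9 = 15 ≤ 19, throughput 16 + 13 = 29.
Best is node-A, node-F, and node-K with total throughput 30.

30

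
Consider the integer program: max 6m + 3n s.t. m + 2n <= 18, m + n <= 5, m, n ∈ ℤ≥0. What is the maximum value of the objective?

(m,n)=(5,0): 1·5+2·0=5≤18, 1·5+1·0=5≤5, objective 30.
(m,n)=(4,1): 1·4+2·1=6≤18, 1·4+1·1=5≤5, objective 27.
No feasible integer point exceeds 30.

30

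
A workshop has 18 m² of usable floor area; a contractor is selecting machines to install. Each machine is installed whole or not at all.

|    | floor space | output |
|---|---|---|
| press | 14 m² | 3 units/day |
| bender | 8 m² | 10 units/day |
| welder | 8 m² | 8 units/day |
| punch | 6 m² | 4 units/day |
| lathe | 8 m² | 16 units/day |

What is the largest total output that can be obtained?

26

Take bender and lathe: floor space 8 + 8 = 16 ≤ 18, output 10 + 16 = 26.
No other feasible combination does better.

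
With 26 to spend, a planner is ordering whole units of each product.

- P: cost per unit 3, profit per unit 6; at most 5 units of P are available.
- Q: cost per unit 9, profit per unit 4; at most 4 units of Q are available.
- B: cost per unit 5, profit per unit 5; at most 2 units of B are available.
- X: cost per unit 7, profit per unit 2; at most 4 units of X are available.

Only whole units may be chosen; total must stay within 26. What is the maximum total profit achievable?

40

P has the best ratio (6/3); taking only P gives at most 5×6 = 30 (stopped by the supply cap of 5).
Mixing does better — 5×P and 2×B: cost 25 ≤ 26, profit 5·6 + 2·5 = 40.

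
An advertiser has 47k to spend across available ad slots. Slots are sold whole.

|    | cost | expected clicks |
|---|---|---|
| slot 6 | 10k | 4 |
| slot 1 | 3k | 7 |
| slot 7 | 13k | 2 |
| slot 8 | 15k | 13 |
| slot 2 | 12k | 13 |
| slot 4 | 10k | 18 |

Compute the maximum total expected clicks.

51

slot 1 + slot 8 + slot 2 + slot 4: cost 3 + 15 + 12 + 10 = 40 ≤ 47, expected clicks 7 + 13 + 13 + 18 = 51.
slot 6 + slot 8 + slot 2 + slot 4: cost 10 + 15 + 12 + 10 = 47 ≤ 47, expected clicks 4 + 13 + 13 + 18 = 48.
Best is slot 1, slot 8, slot 2, and slot 4 with total expected clicks 51.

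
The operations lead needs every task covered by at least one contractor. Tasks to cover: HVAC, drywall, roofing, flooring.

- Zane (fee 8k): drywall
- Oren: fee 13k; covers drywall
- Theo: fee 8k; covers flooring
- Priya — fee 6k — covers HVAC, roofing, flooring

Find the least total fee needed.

14

This is a weighted set-cover instance.
Choose Zane and Priya: together they cover HVAC, drywall, roofing, flooring — every task.
Total fee: 8 + 6 = 14.
No cover costs less than 14.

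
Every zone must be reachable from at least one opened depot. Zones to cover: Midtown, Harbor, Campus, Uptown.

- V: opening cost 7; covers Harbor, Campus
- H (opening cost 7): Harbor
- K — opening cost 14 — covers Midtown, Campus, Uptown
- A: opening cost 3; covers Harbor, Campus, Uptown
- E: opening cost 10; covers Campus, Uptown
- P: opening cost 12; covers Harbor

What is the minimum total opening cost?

17

Choose K and A: together they cover Midtown, Harbor, Campus, Uptown — every zone.
Total opening cost: 14 + 3 = 17.
No cover costs less than 17.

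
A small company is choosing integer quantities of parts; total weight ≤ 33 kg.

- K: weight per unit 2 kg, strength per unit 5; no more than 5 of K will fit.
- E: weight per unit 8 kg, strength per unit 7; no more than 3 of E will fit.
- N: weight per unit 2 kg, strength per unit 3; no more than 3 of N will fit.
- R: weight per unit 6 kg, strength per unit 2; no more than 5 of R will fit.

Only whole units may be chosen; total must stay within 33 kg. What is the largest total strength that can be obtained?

48

K has the best ratio (5/2); taking only K gives at most 5×5 = 25 (stopped by the supply cap of 5).
Mixing does better — 5×K, 2×E, and 3×N: weight 32 ≤ 33, strength 5·5 + 2·7 + 3·3 = 48.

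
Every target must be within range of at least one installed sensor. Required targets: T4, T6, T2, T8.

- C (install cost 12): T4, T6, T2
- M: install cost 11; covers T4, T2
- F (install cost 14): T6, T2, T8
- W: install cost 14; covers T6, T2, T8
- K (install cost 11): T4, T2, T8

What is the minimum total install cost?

This is an integer covering problem.
Choose C and K: together they cover T4, T6, T2, T8 — every target.
Total install cost: 12 + 11 = 23.
No cover costs less than 23.

23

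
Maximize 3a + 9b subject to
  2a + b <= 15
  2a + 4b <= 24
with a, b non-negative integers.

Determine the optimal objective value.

(a,b)=(0,6): 2·0+1·6=6≤15, 2·0+4·6=24≤24, objective 54.
(a,b)=(1,5): 2·1+1·5=7≤15, 2·1+4·5=22≤24, objective 48.
No feasible integer point exceeds 54.

54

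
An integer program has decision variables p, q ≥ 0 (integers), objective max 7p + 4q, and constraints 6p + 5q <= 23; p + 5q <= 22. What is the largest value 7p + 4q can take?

25

(p,q)=(3,1) is feasible, giving 25.
(p,q)=(2,2) is feasible, giving 22.
The best lattice point is (3,1), giving 25.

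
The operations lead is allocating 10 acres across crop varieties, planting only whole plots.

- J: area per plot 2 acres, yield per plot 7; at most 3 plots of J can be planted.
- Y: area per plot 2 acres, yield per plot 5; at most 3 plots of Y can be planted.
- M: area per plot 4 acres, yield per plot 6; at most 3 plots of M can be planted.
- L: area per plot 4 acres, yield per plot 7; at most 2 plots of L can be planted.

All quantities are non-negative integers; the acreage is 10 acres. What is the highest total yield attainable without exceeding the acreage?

31

Take 3×J and 2×Y: area 10 ≤ 10, yield 3·7 + 2·5 = 31.
J has the best ratio (7/2) and is taken to its limit of 3; remaining capacity is filled optimally with the others.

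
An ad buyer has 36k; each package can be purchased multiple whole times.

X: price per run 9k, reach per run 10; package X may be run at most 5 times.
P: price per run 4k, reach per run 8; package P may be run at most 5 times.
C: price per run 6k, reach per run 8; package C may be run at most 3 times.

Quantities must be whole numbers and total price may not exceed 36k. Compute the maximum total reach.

58

This is a bounded integer knapsack.
4×P and 3×C: price 34 ≤ 36, reach 4·8 + 3·8 = 56.
1×X, 5×P, and 1×C: price 35 ≤ 36, reach 1·10 + 5·8 + 1·8 = 58.
Best is 58.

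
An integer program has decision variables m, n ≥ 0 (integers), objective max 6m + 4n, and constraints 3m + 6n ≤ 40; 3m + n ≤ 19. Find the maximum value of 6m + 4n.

The continuous relaxation peaks at (4.93, 4.2) with value 46.40; rounding to a feasible lattice point costs some objective.
(m,n)=(5,4): 3·5+6·4=39≤40, 3·5+1·4=19≤19, objective 46.
(m,n)=(5,3): 3·5+6·3=33≤40, 3·5+1·3=18≤19, objective 42.
No feasible integer point exceeds 46.

46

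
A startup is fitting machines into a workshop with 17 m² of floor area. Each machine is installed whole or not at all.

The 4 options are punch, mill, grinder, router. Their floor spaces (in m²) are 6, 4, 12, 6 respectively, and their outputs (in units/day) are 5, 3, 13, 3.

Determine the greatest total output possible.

This is a 0-1 knapsack instance.
Take mill and grinder: floor space 4 + 12 = 16 ≤ 17, output 3 + 13 = 16.
No other feasible combination does better.

16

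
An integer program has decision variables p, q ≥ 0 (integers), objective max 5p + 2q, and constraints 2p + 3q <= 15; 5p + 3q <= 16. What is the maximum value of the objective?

(p,q)=(3,0): 2·3+3·0=6≤15, 5·3+3·0=15≤16, objective 15.
(p,q)=(2,1): 2·2+3·1=7≤15, 5·2+3·1=13≤16, objective 12.
(p,q)=(2,0): 2·2+3·0=4≤15, 5·2+3·0=10≤16, objective 10.
Maximum is 15 at (p,q)=(3,0).

15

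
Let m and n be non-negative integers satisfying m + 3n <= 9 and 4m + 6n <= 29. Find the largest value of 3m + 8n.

25

The continuous relaxation peaks at (5.5, 1.17) with value 25.83; rounding to a feasible lattice point costs some objective.
(m,n)=(3,2): 1·3+3·2=9≤9, 4·3+6·2=24≤29, objective 25.
(m,n)=(5,1): 1·5+3·1=8≤9, 4·5+6·1=26≤29, objective 23.
(m,n)=(2,2): 1·2+3·2=8≤9, 4·2+6·2=20≤29, objective 22.
(m,n)=(4,1): 1·4+3·1=7≤9, 4·4+6·1=22≤29, objective 20.
The best lattice point is (3,2), giving 25.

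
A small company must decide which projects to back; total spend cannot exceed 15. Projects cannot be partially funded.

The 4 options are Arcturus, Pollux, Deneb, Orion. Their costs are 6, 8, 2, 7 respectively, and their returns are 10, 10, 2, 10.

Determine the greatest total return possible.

Allowing fractional choices, the relaxed optimum would be about 22.5, but projects are indivisible.
Arcturus + Deneb + Orion: cost 6 + 2 + 7 = 15 ≤ 15, return 10 + 2 + 10 = 22.
Arcturus + Pollux: cost 6 + 8 = 14 ≤ 15, return 10 + 10 = 20.
Arcturus + Orion: cost 6 + 7 = 13 ≤ 15, return 10 + 10 = 20.
Best is Arcturus, Deneb, and Orion with total return 22.

22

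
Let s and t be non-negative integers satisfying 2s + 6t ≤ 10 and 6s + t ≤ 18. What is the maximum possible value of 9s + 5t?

27

The continuous relaxation peaks at (2.88, 0.706) with value 29.47; rounding to a feasible lattice point costs some objective.
(s,t)=(3,0) is feasible, giving 27.
(s,t)=(2,1) is feasible, giving 23.
(s,t)=(2,0) is feasible, giving 18.
The best lattice point is (3,0), giving 27.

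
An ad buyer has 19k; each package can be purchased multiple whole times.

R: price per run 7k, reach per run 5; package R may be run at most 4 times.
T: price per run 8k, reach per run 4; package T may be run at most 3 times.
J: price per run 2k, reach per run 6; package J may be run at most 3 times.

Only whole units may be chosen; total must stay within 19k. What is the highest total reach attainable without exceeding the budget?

Take 1×R and 3×J: price 13 ≤ 19, reach 1·5 + 3·6 = 23.
J has the best ratio (6/2) and is taken to its limit of 3; remaining capacity is filled optimally with the others.

23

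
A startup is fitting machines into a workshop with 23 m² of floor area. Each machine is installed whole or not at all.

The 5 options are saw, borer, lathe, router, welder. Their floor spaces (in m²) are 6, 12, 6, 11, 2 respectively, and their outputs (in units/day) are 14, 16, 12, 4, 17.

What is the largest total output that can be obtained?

47

This is an integer program with binary decision variables.
Take saw, borer, and welder: floor space 6 + 12 + 2 = 20 ≤ 23, output 14 + 16 + 17 = 47.
No other feasible combination does better.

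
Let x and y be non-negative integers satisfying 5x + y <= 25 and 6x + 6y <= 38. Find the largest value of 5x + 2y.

Relaxing integrality, the LP optimum is 26.67 at (x,y) = (4.67, 1.67), which is not an integer point.
(x,y)=(5,0): 5·5+1·0=25≤25, 6·5+6·0=30≤38, objective 25.
(x,y)=(4,2): 5·4+1·2=22≤25, 6·4+6·2=36≤38, objective 24.
The best lattice point is (5,0), giving 25.

25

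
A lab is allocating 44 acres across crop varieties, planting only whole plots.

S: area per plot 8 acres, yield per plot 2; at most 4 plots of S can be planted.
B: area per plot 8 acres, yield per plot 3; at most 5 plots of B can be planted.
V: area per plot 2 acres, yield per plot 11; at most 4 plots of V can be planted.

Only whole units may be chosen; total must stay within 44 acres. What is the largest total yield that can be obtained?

This is a bounded integer knapsack.
V has the best ratio (11/2); taking only V gives at most 4×11 = 44 (stopped by the supply cap of 4).
Mixing does better — 4×B and 4×V: area 40 ≤ 44, yield 4·3 + 4·11 = 56.

56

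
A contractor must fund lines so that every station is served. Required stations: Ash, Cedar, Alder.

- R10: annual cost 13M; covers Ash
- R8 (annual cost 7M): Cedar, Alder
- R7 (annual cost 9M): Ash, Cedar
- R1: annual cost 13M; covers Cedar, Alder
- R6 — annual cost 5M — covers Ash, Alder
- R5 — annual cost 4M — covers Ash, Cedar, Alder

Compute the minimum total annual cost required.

R5 alone covers Ash, Cedar, Alder — every station.
Total annual cost: 4.
No cover costs less than 4.

4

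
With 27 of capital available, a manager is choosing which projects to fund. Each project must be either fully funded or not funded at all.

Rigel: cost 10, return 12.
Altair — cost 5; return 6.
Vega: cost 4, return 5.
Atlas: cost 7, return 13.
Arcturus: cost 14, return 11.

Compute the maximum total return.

Allowing fractional choices, the relaxed optimum would be about 36.8, but projects are indivisible.
Rigel + Altair + Atlas: cost 10 + 5 + 7 = 22 ≤ 27, return 12 + 6 + 13 = 31.
Rigel + Altair + Vega + Atlas: cost 10 + 5 + 4 + 7 = 26 ≤ 27, return 12 + 6 + 5 + 13 = 36.
Rigel + Vega + Atlas: cost 10 + 4 + 7 = 21 ≤ 27, return 12 + 5 + 13 = 30.
Best is Rigel, Altair, Vega, and Atlas with total return 36.

36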